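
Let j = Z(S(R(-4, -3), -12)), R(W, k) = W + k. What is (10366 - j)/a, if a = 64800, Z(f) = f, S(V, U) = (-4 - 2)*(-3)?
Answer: 2587/16200 ≈ 0.15969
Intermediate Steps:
S(V, U) = 18 (S(V, U) = -6*(-3) = 18)
j = 18
(10366 - j)/a = (10366 - 1*18)/64800 = (10366 - 18)*(1/64800) = 10348*(1/64800) = 2587/16200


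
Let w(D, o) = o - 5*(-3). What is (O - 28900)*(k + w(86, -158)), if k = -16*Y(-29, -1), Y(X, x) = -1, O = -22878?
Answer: 6575806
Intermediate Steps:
w(D, o) = 15 + o (w(D, o) = o + 15 = 15 + o)
k = 16 (k = -16*(-1) = 16)
(O - 28900)*(k + w(86, -158)) = (-22878 - 28900)*(16 + (15 - 158)) = -51778*(16 - 143) = -51778*(-127) = 6575806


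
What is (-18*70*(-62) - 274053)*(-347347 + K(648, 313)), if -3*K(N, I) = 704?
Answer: 68102718695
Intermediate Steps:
K(N, I) = -704/3 (K(N, I) = -1/3*704 = -704/3)
(-18*70*(-62) - 274053)*(-347347 + K(648, 313)) = (-18*70*(-62) - 274053)*(-347347 - 704/3) = (-1260*(-62) - 274053)*(-1042745/3) = (78120 - 274053)*(-1042745/3) = -195933*(-1042745/3) = 68102718695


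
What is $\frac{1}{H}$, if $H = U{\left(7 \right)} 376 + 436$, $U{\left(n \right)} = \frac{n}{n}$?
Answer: $\frac{1}{812} \approx 0.0012315$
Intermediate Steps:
$U{\left(n \right)} = 1$
$H = 812$ ($H = 1 \cdot 376 + 436 = 376 + 436 = 812$)
$\frac{1}{H} = \frac{1}{812}$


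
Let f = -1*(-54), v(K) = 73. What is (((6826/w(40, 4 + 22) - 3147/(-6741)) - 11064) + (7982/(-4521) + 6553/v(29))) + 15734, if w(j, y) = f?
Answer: 10867639500475/2224752453 ≈ 4884.9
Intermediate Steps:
f = 54
w(j, y) = 54
(((6826/w(40, 4 + 22) - 3147/(-6741)) - 11064) + (7982/(-4521) + 6553/v(29))) + 15734 = (((6826/54 - 3147/(-6741)) - 11064) + (7982/(-4521) + 6553/73)) + 15734 = (((6826*(1/54) - 3147*(-1/6741)) - 11064) + (7982*(-1/4521) + 6553*(1/73))) + 15734 = (((3413/27 + 1049/2247) - 11064) + (-7982/4521 + 6553/73)) + 15734 = ((2565778/20223 - 11064) + 29043427/330033) + 15734 = (-221181494/20223 + 29043427/330033) + 15734 = -24136615595027/2224752453 + 15734 = 10867639500475/2224752453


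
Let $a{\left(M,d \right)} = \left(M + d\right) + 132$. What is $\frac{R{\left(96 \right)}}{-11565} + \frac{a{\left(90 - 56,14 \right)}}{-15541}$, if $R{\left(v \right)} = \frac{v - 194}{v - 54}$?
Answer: $- \frac{6136313}{539194995} \approx -0.011381$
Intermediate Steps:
$a{\left(M,d \right)} = 132 + M + d$
$R{\left(v \right)} = \frac{-194 + v}{-54 + v}$
$\frac{R{\left(96 \right)}}{-11565} + \frac{a{\left(90 - 56,14 \right)}}{-15541} = \frac{\frac{1}{-54 + 96} \left(-194 + 96\right)}{-11565} + \frac{132 + \left(90 - 56\right) + 14}{-15541} = \frac{1}{42} \left(-98\right) \left(- \frac{1}{11565}\right) + \left(132 + 34 + 14\right) \left(- \frac{1}{15541}\right) = \frac{1}{42} \left(-98\right) \left(- \frac{1}{11565}\right) + 180 \left(- \frac{1}{15541}\right) = \left(- \frac{7}{3}\right) \left(- \frac{1}{11565}\right) - \frac{180}{15541} = \frac{7}{34695} - \frac{180}{15541} = - \frac{6136313}{539194995}$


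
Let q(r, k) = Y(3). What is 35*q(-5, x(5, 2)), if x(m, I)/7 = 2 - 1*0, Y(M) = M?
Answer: 105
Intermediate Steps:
x(m, I) = 14 (x(m, I) = 7*(2 - 1*0) = 7*(2 + 0) = 7*2 = 14)
q(r, k) = 3
35*q(-5, x(5, 2)) = 35*3 = 105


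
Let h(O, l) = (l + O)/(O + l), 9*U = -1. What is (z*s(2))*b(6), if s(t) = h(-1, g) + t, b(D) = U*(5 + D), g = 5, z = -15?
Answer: 55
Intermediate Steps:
U = -⅑ (U = (⅑)*(-1) = -⅑ ≈ -0.11111)
b(D) = -5/9 - D/9 (b(D) = -(5 + D)/9 = -5/9 - D/9)
h(O, l) = 1 (h(O, l) = (O + l)/(O + l) = 1)
s(t) = 1 + t
(z*s(2))*b(6) = (-15*(1 + 2))*(-5/9 - ⅑*6) = (-15*3)*(-5/9 - ⅔) = -45*(-11/9) = 55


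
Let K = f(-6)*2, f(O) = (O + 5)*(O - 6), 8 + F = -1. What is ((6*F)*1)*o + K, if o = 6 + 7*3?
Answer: -1434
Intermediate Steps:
F = -9 (F = -8 - 1 = -9)
o = 27 (o = 6 + 21 = 27)
f(O) = (-6 + O)*(5 + O) (f(O) = (5 + O)*(-6 + O) = (-6 + O)*(5 + O))
K = 24 (K = (-30 + (-6)**2 - 1*(-6))*2 = (-30 + 36 + 6)*2 = 12*2 = 24)
((6*F)*1)*o + K = ((6*(-9))*1)*27 + 24 = -54*1*27 + 24 = -54*27 + 24 = -1458 + 24 = -1434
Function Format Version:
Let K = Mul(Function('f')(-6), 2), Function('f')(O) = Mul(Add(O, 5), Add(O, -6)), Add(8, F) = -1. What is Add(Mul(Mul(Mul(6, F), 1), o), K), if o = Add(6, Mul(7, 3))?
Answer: -1434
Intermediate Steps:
F = -9 (F = Add(-8, -1) = -9)
o = 27 (o = Add(6, 21) = 27)
Function('f')(O) = Mul(Add(-6, O), Add(5, O)) (Function('f')(O) = Mul(Add(5, O), Add(-6, O)) = Mul(Add(-6, O), Add(5, O)))
K = 24 (K = Mul(Add(-30, Pow(-6, 2), Mul(-1, -6)), 2) = Mul(Add(-30, 36, 6), 2) = Mul(12, 2) = 24)
Add(Mul(Mul(Mul(6, F), 1), o), K) = Add(Mul(Mul(Mul(6, -9), 1), 27), 24) = Add(Mul(Mul(-54, 1), 27), 24) = Add(Mul(-54, 27), 24) = Add(-1458, 24) = -1434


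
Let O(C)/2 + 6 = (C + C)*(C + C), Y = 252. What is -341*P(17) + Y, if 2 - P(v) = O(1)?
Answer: -1794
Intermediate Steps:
O(C) = -12 + 8*C² (O(C) = -12 + 2*((C + C)*(C + C)) = -12 + 2*((2*C)*(2*C)) = -12 + 2*(4*C²) = -12 + 8*C²)
P(v) = 6 (P(v) = 2 - (-12 + 8*1²) = 2 - (-12 + 8*1) = 2 - (-12 + 8) = 2 - 1*(-4) = 2 + 4 = 6)
-341*P(17) + Y = -341*6 + 252 = -2046 + 252 = -1794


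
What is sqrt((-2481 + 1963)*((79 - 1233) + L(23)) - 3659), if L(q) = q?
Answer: sqrt(582199) ≈ 763.02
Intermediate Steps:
sqrt((-2481 + 1963)*((79 - 1233) + L(23)) - 3659) = sqrt((-2481 + 1963)*((79 - 1233) + 23) - 3659) = sqrt(-518*(-1154 + 23) - 3659) = sqrt(-518*(-1131) - 3659) = sqrt(585858 - 3659) = sqrt(582199)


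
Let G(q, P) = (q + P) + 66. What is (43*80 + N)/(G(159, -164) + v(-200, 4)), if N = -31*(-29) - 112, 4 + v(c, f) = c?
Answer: -4227/143 ≈ -29.559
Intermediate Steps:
v(c, f) = -4 + c
G(q, P) = 66 + P + q (G(q, P) = (P + q) + 66 = 66 + P + q)
N = 787 (N = 899 - 112 = 787)
(43*80 + N)/(G(159, -164) + v(-200, 4)) = (43*80 + 787)/((66 - 164 + 159) + (-4 - 200)) = (3440 + 787)/(61 - 204) = 4227/(-143) = 4227*(-1/143) = -4227/143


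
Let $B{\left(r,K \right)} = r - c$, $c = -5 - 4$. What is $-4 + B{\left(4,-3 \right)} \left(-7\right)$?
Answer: $-95$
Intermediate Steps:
$c = -9$
$B{\left(r,K \right)} = 9 + r$ ($B{\left(r,K \right)} = r - -9 = r + 9 = 9 + r$)
$-4 + B{\left(4,-3 \right)} \left(-7\right) = -4 + \left(9 + 4\right) \left(-7\right) = -4 + 13 \left(-7\right) = -4 - 91 = -95$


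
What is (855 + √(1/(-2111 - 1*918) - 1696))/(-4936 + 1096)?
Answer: -57/256 - I*√15560533365/11631360 ≈ -0.22266 - 0.010725*I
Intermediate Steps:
(855 + √(1/(-2111 - 1*918) - 1696))/(-4936 + 1096) = (855 + √(1/(-2111 - 918) - 1696))/(-3840) = (855 + √(1/(-3029) - 1696))*(-1/3840) = (855 + √(-1/3029 - 1696))*(-1/3840) = (855 + √(-5137185/3029))*(-1/3840) = (855 + I*√15560533365/3029)*(-1/3840) = -57/256 - I*√15560533365/11631360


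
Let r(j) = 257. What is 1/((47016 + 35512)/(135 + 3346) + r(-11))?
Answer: 3481/977145 ≈ 0.0035624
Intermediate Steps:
1/((47016 + 35512)/(135 + 3346) + r(-11)) = 1/((47016 + 35512)/(135 + 3346) + 257) = 1/(82528/3481 + 257) = 1/(977145/3481) = 3481/977145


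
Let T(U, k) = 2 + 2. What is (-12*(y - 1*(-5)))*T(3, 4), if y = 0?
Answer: -240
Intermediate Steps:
T(U, k) = 4
(-12*(y - 1*(-5)))*T(3, 4) = -12*(0 - 1*(-5))*4 = -12*(0 + 5)*4 = -12*5*4 = -60*4 = -240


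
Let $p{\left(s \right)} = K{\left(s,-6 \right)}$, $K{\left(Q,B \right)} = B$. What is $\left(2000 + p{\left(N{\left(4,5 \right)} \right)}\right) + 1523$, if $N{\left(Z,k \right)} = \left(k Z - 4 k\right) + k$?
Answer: $3517$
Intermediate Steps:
$N{\left(Z,k \right)} = - 3 k + Z k$ ($N{\left(Z,k \right)} = \left(Z k - 4 k\right) + k = \left(- 4 k + Z k\right) + k = - 3 k + Z k$)
$p{\left(s \right)} = -6$
$\left(2000 + p{\left(N{\left(4,5 \right)} \right)}\right) + 1523 = \left(2000 - 6\right) + 1523 = 1994 + 1523 = 3517$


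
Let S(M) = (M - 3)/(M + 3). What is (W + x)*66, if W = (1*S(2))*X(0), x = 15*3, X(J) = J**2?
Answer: 2970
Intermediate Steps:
S(M) = (-3 + M)/(3 + M)
x = 45
W = 0 (W = (1*((-3 + 2)/(3 + 2)))*0**2 = (1*(-1/5))*0 = -1/5*0 = 0)
(W + x)*66 = (0 + 45)*66 = 45*66 = 2970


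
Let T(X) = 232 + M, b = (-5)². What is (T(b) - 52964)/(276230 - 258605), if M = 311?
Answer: -52421/17625 ≈ -2.9742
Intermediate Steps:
b = 25
T(X) = 543 (T(X) = 232 + 311 = 543)
(T(b) - 52964)/(276230 - 258605) = (543 - 52964)/(276230 - 258605) = -52421/17625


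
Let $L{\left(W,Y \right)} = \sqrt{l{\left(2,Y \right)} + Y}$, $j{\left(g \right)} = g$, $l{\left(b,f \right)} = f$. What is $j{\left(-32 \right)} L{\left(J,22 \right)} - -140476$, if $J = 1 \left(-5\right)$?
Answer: $140476 - 64 \sqrt{11} \approx 1.4026 \cdot 10^{5}$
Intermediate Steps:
$J = -5$
$L{\left(W,Y \right)} = \sqrt{2} \sqrt{Y}$ ($L{\left(W,Y \right)} = \sqrt{Y + Y} = \sqrt{2 Y} = \sqrt{2} \sqrt{Y}$)
$j{\left(-32 \right)} L{\left(J,22 \right)} - -140476 = - 32 \sqrt{2} \sqrt{22} - -140476 = - 32 \cdot 2 \sqrt{11} + 140476 = - 64 \sqrt{11} + 140476 = 140476 - 64 \sqrt{11}$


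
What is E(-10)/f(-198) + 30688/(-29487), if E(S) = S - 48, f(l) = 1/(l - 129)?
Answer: 559219754/29487 ≈ 18965.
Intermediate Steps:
f(l) = 1/(-129 + l)
E(S) = -48 + S
E(-10)/f(-198) + 30688/(-29487) = (-48 - 10)/(1/(-129 - 198)) + 30688/(-29487) = -58/(1/(-327)) + 30688*(-1/29487) = -58/(-1/327) - 30688/29487 = -58*(-327) - 30688/29487 = 18966 - 30688/29487 = 559219754/29487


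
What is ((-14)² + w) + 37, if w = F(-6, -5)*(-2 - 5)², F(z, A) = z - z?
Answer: 233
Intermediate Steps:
F(z, A) = 0
w = 0 (w = 0*(-2 - 5)² = 0*(-7)² = 0*49 = 0)
((-14)² + w) + 37 = ((-14)² + 0) + 37 = (196 + 0) + 37 = 196 + 37 = 233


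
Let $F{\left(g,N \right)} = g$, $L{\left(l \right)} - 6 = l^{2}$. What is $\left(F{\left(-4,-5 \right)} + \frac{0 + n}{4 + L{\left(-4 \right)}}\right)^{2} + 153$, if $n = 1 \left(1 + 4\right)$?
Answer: $\frac{113229}{676} \approx 167.5$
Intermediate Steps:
$L{\left(l \right)} = 6 + l^{2}$
$n = 5$ ($n = 1 \cdot 5 = 5$)
$\left(F{\left(-4,-5 \right)} + \frac{0 + n}{4 + L{\left(-4 \right)}}\right)^{2} + 153 = \left(-4 + \frac{0 + 5}{4 + \left(6 + \left(-4\right)^{2}\right)}\right)^{2} + 153 = \left(-4 + \frac{5}{4 + \left(6 + 16\right)}\right)^{2} + 153 = \left(-4 + \frac{5}{4 + 22}\right)^{2} + 153 = \left(-4 + \frac{5}{26}\right)^{2} + 153 = \left(- \frac{99}{26}\right)^{2} + 153 = \frac{9801}{676} + 153 = \frac{113229}{676}$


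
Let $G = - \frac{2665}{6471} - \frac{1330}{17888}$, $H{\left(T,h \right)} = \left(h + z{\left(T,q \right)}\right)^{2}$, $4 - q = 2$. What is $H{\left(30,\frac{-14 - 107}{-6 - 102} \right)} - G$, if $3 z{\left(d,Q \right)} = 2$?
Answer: $\frac{1078150769}{293000409} \approx 3.6797$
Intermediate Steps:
$q = 2$ ($q = 4 - 2 = 2$)
$z{\left(d,Q \right)} = \frac{2}{3}$ ($z{\left(d,Q \right)} = \frac{1}{3} \cdot 2 = \frac{2}{3}$)
$H{\left(T,h \right)} = \left(\frac{2}{3} + h\right)^{2}$ ($H{\left(T,h \right)} = \left(h + \frac{2}{3}\right)^{2} = \left(\frac{2}{3} + h\right)^{2}$)
$G = - \frac{28138975}{57876624}$ ($G = \left(-2665\right) \frac{1}{6471} - \frac{665}{8944} = - \frac{2665}{6471} - \frac{665}{8944} = - \frac{28138975}{57876624} \approx -0.48619$)
$H{\left(30,\frac{-14 - 107}{-6 - 102} \right)} - G = \frac{\left(2 + 3 \frac{-14 - 107}{-6 - 102}\right)^{2}}{9} - - \frac{28138975}{57876624} = \frac{\left(2 + 3 \left(- \frac{121}{-108}\right)\right)^{2}}{9} + \frac{28138975}{57876624} = \frac{\left(2 + 3 \left(\left(-121\right) \left(- \frac{1}{108}\right)\right)\right)^{2}}{9} + \frac{28138975}{57876624} = \frac{\left(2 + 3 \cdot \frac{121}{108}\right)^{2}}{9} + \frac{28138975}{57876624} = \frac{\left(2 + \frac{121}{36}\right)^{2}}{9} + \frac{28138975}{57876624} = \frac{\left(\frac{193}{36}\right)^{2}}{9} + \frac{28138975}{57876624} = \frac{1}{9} \cdot \frac{37249}{1296} + \frac{28138975}{57876624} = \frac{37249}{11664} + \frac{28138975}{57876624} = \frac{1078150769}{293000409}$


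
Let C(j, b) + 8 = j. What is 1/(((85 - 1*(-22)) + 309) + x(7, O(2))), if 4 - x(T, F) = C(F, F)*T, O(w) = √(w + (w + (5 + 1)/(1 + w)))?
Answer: 34/16163 + √6/32326 ≈ 0.0021793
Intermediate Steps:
C(j, b) = -8 + j
O(w) = √(2*w + 6/(1 + w)) (O(w) = √(w + (w + 6/(1 + w))) = √(2*w + 6/(1 + w)))
x(T, F) = 4 - T*(-8 + F) (x(T, F) = 4 - (-8 + F)*T = 4 - T*(-8 + F))
1/(((85 - 1*(-22)) + 309) + x(7, O(2))) = 1/(((85 - 1*(-22)) + 309) + (4 - 1*7*(-8 + √(2*2 + 6/(1 + 2))))) = 1/(((85 + 22) + 309) + (4 - 1*7*(-8 + √(4 + 6/3)))) = 1/((107 + 309) + (4 - 1*7*(-8 + √(4 + 6*(⅓))))) = 1/(416 + (4 - 1*7*(-8 + √(4 + 2)))) = 1/(416 + (4 - 1*7*(-8 + √6))) = 1/(416 + (4 + (56 - 7*√6))) = 1/(416 + (60 - 7*√6)) = 1/(476 - 7*√6)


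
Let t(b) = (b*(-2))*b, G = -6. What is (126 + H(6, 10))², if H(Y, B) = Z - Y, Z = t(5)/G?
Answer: 148225/9 ≈ 16469.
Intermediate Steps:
t(b) = -2*b² (t(b) = (-2*b)*b = -2*b²)
Z = 25/3 (Z = -2*5²/(-6) = -2*25*(-⅙) = -50*(-⅙) = 25/3 ≈ 8.3333)
H(Y, B) = 25/3 - Y
(126 + H(6, 10))² = (126 + (25/3 - 1*6))² = (126 + (25/3 - 6))² = (126 + 7/3)² = (385/3)² = 148225/9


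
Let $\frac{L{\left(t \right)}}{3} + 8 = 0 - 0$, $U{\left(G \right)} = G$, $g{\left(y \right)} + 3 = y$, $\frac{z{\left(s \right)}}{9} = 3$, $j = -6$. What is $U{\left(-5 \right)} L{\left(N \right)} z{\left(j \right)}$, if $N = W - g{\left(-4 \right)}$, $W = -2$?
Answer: $3240$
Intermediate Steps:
$z{\left(s \right)} = 27$ ($z{\left(s \right)} = 9 \cdot 3 = 27$)
$g{\left(y \right)} = -3 + y$
$N = 5$ ($N = -2 - \left(-3 - 4\right) = -2 - -7 = -2 + 7 = 5$)
$L{\left(t \right)} = -24$ ($L{\left(t \right)} = -24 + 3 \left(0 - 0\right) = -24 + 3 \left(0 + 0\right) = -24 + 3 \cdot 0 = -24 + 0 = -24$)
$U{\left(-5 \right)} L{\left(N \right)} z{\left(j \right)} = \left(-5\right) \left(-24\right) 27 = 120 \cdot 27 = 3240$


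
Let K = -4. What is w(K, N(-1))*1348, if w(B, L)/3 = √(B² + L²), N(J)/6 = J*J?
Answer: 8088*√13 ≈ 29162.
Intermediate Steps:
N(J) = 6*J² (N(J) = 6*(J*J) = 6*J²)
w(B, L) = 3*√(B² + L²)
w(K, N(-1))*1348 = (3*√((-4)² + (6*(-1)²)²))*1348 = (3*√(16 + (6*1)²))*1348 = (3*√(16 + 6²))*1348 = (3*√(16 + 36))*1348 = (3*√52)*1348 = (3*(2*√13))*1348 = (6*√13)*1348 = 8088*√13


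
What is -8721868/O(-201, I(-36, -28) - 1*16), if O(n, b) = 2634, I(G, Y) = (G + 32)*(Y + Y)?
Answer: -4360934/1317 ≈ -3311.3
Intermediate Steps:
I(G, Y) = 2*Y*(32 + G) (I(G, Y) = (32 + G)*(2*Y) = 2*Y*(32 + G))
-8721868/O(-201, I(-36, -28) - 1*16) = -8721868/2634 = -8721868*1/2634 = -4360934/1317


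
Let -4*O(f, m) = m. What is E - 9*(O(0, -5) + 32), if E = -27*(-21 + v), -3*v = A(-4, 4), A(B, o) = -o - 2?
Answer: 855/4 ≈ 213.75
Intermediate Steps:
O(f, m) = -m/4
A(B, o) = -2 - o
v = 2 (v = -(-2 - 1*4)/3 = -(-2 - 4)/3 = -⅓*(-6) = 2)
E = 513 (E = -27*(-21 + 2) = -27*(-19) = 513)
E - 9*(O(0, -5) + 32) = 513 - 9*(-¼*(-5) + 32) = 513 - 9*(5/4 + 32) = 513 - 9*133/4 = 513 - 1197/4 = 855/4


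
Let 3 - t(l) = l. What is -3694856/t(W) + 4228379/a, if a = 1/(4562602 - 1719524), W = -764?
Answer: 9220575871506198/767 ≈ 1.2022e+13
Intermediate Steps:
a = 1/2843078 ≈ 3.5173e-7
t(l) = 3 - l
-3694856/t(W) + 4228379/a = -3694856/(3 - 1*(-764)) + 4228379/(1/2843078) = -3694856/(3 + 764) + 4228379*2843078 = -3694856/767 + 12021611310562 = 9220575871506198/767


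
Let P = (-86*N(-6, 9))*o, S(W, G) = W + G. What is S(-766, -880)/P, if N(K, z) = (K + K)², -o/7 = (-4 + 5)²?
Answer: -823/43344 ≈ -0.018988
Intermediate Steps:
o = -7 (o = -7*(-4 + 5)² = -7*1² = -7*1 = -7)
N(K, z) = 4*K² (N(K, z) = (2*K)² = 4*K²)
S(W, G) = G + W
P = 86688 (P = -344*(-6)²*(-7) = -344*36*(-7) = -86*144*(-7) = -12384*(-7) = 86688)
S(-766, -880)/P = (-880 - 766)/86688 = -1646*1/86688 = -823/43344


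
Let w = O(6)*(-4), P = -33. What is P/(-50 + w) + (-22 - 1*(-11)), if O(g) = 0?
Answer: -517/50 ≈ -10.340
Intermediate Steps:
w = 0 (w = 0*(-4) = 0)
P/(-50 + w) + (-22 - 1*(-11)) = -33/(-50 + 0) + (-22 - 1*(-11)) = -33/(-50) + (-22 + 11) = -1/50*(-33) - 11 = 33/50 - 11 = -517/50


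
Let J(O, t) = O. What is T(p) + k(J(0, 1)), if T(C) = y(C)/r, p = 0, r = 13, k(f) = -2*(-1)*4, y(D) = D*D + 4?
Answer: 108/13 ≈ 8.3077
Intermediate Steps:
y(D) = 4 + D² (y(D) = D² + 4 = 4 + D²)
k(f) = 8 (k(f) = 2*4 = 8)
T(C) = 4/13 + C²/13 (T(C) = (4 + C²)/13 = (4 + C²)*(1/13) = 4/13 + C²/13)
T(p) + k(J(0, 1)) = (4/13 + (1/13)*0²) + 8 = (4/13 + (1/13)*0) + 8 = (4/13 + 0) + 8 = 4/13 + 8 = 108/13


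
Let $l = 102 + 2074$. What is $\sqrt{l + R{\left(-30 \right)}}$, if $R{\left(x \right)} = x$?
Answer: $\sqrt{2146} \approx 46.325$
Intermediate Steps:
$l = 2176$
$\sqrt{l + R{\left(-30 \right)}} = \sqrt{2176 - 30} = \sqrt{2146}$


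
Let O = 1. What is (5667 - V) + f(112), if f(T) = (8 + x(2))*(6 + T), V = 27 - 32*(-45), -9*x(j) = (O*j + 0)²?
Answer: 45824/9 ≈ 5091.6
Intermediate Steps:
x(j) = -j²/9 (x(j) = -(1*j + 0)²/9 = -(j + 0)²/9 = -j²/9)
V = 1467 (V = 27 + 1440 = 1467)
f(T) = 136/3 + 68*T/9 (f(T) = (8 - ⅑*2²)*(6 + T) = (8 - ⅑*4)*(6 + T) = (8 - 4/9)*(6 + T) = 68*(6 + T)/9 = 136/3 + 68*T/9)
(5667 - V) + f(112) = (5667 - 1*1467) + (136/3 + (68/9)*112) = (5667 - 1467) + (136/3 + 7616/9) = 4200 + 8024/9 = 45824/9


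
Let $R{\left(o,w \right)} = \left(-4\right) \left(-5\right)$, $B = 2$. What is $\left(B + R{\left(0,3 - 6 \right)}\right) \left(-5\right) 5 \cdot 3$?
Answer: $-1650$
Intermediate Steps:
$R{\left(o,w \right)} = 20$
$\left(B + R{\left(0,3 - 6 \right)}\right) \left(-5\right) 5 \cdot 3 = \left(2 + 20\right) \left(-5\right) 5 \cdot 3 = 22 \left(\left(-25\right) 3\right) = 22 \left(-75\right) = -1650$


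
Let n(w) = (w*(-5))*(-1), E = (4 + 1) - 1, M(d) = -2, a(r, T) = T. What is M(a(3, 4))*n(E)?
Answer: -40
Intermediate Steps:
E = 4 (E = 5 - 1 = 4)
n(w) = 5*w (n(w) = -5*w*(-1) = 5*w)
M(a(3, 4))*n(E) = -10*4 = -2*20 = -40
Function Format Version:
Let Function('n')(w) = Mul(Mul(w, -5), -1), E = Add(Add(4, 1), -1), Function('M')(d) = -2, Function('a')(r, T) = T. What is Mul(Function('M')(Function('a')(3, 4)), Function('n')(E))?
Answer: -40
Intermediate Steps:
E = 4 (E = Add(5, -1) = 4)
Function('n')(w) = Mul(5, w) (Function('n')(w) = Mul(Mul(-5, w), -1) = Mul(5, w))
Mul(Function('M')(Function('a')(3, 4)), Function('n')(E)) = Mul(-2, Mul(5, 4)) = Mul(-2, 20) = -40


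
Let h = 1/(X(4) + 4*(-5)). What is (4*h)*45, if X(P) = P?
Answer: -45/4 ≈ -11.250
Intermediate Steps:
h = -1/16 (h = 1/(4 + 4*(-5)) = 1/(4 - 20) = 1/(-16) = -1/16 ≈ -0.062500)
(4*h)*45 = (4*(-1/16))*45 = -¼*45 = -45/4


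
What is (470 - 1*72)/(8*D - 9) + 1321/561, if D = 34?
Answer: 570701/147543 ≈ 3.8680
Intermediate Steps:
(470 - 1*72)/(8*D - 9) + 1321/561 = (470 - 1*72)/(8*34 - 9) + 1321/561 = (470 - 72)/(272 - 9) + 1321*(1/561) = 398/263 + 1321/561 = 570701/147543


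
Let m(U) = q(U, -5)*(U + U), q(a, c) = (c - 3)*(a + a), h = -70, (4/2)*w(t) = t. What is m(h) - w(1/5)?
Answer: -1568001/10 ≈ -1.5680e+5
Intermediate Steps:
w(t) = t/2
q(a, c) = 2*a*(-3 + c) (q(a, c) = (-3 + c)*(2*a) = 2*a*(-3 + c))
m(U) = -32*U² (m(U) = (2*U*(-3 - 5))*(U + U) = (2*U*(-8))*(2*U) = (-16*U)*(2*U) = -32*U²)
m(h) - w(1/5) = -32*(-70)² - 1/(2*5) = -32*4900 - 1/(2*5) = -156800 - 1*⅒ = -156800 - ⅒ = -1568001/10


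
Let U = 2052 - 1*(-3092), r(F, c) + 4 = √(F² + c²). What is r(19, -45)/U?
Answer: -1/1286 + √2386/5144 ≈ 0.0087183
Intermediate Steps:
r(F, c) = -4 + √(F² + c²)
U = 5144 (U = 2052 + 3092 = 5144)
r(19, -45)/U = (-4 + √(19² + (-45)²))/5144 = (-4 + √(361 + 2025))*(1/5144) = (-4 + √2386)*(1/5144) = -1/1286 + √2386/5144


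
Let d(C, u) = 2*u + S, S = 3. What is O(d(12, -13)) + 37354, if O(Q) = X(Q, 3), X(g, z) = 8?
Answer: 37362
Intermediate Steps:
d(C, u) = 3 + 2*u (d(C, u) = 2*u + 3 = 3 + 2*u)
O(Q) = 8
O(d(12, -13)) + 37354 = 8 + 37354 = 37362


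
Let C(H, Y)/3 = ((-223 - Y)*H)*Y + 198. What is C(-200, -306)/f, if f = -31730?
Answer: -7619697/15865 ≈ -480.28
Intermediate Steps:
C(H, Y) = 594 + 3*H*Y*(-223 - Y) (C(H, Y) = 3*(((-223 - Y)*H)*Y + 198) = 3*((H*(-223 - Y))*Y + 198) = 3*(H*Y*(-223 - Y) + 198) = 3*(198 + H*Y*(-223 - Y)) = 594 + 3*H*Y*(-223 - Y))
C(-200, -306)/f = (594 - 669*(-200)*(-306) - 3*(-200)*(-306)**2)/(-31730) = (594 - 40942800 - 3*(-200)*93636)*(-1/31730) = (594 - 40942800 + 56181600)*(-1/31730) = 15239394*(-1/31730) = -7619697/15865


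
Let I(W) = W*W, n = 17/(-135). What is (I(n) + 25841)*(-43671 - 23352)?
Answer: -3507183371758/2025 ≈ -1.7319e+9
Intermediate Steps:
n = -17/135 (n = 17*(-1/135) = -17/135 ≈ -0.12593)
I(W) = W²
(I(n) + 25841)*(-43671 - 23352) = ((-17/135)² + 25841)*(-43671 - 23352) = (289/18225 + 25841)*(-67023) = (470952514/18225)*(-67023) = -3507183371758/2025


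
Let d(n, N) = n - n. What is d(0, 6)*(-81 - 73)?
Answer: 0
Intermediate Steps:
d(n, N) = 0
d(0, 6)*(-81 - 73) = 0*(-81 - 73) = 0*(-154) = 0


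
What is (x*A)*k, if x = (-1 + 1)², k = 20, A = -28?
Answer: 0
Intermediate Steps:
x = 0 (x = 0² = 0)
(x*A)*k = (0*(-28))*20 = 0*20 = 0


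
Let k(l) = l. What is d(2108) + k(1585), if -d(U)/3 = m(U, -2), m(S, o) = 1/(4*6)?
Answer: 12679/8 ≈ 1584.9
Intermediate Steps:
m(S, o) = 1/24
d(U) = -1/8 (d(U) = -3*1/24 = -1/8)
d(2108) + k(1585) = -1/8 + 1585 = 12679/8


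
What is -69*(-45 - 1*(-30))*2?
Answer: 2070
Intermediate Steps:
-69*(-45 - 1*(-30))*2 = -69*(-45 + 30)*2 = -69*(-15)*2 = 1035*2 = 2070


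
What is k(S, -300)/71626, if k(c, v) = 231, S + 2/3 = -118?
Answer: 231/71626 ≈ 0.0032251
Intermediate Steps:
S = -356/3 (S = -⅔ - 118 = -356/3 ≈ -118.67)
k(S, -300)/71626 = 231/71626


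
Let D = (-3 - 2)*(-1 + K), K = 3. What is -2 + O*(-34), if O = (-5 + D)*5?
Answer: 2548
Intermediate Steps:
D = -10 (D = (-3 - 2)*(-1 + 3) = -5*2 = -10)
O = -75 (O = (-5 - 10)*5 = -15*5 = -75)
-2 + O*(-34) = -2 - 75*(-34) = -2 + 2550 = 2548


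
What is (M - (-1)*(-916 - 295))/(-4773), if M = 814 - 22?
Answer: 419/4773 ≈ 0.087785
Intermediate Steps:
M = 792
(M - (-1)*(-916 - 295))/(-4773) = (792 - (-1)*(-916 - 295))/(-4773) = (792 - (-1)*(-1211))*(-1/4773) = (792 - 1*1211)*(-1/4773) = (792 - 1211)*(-1/4773) = -419*(-1/4773) = 419/4773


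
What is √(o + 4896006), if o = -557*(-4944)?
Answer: √7649814 ≈ 2765.8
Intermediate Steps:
o = 2753808
√(o + 4896006) = √(2753808 + 4896006) = √7649814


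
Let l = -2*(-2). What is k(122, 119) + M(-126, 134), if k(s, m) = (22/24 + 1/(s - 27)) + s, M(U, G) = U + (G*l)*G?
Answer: 81875857/1140 ≈ 71821.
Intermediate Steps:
l = 4
M(U, G) = U + 4*G**2 (M(U, G) = U + (G*4)*G = U + (4*G)*G = U + 4*G**2)
k(s, m) = 11/12 + s + 1/(-27 + s) (k(s, m) = (22*(1/24) + 1/(-27 + s)) + s = (11/12 + 1/(-27 + s)) + s = 11/12 + s + 1/(-27 + s))
k(122, 119) + M(-126, 134) = (-285 - 313*122 + 12*122**2)/(12*(-27 + 122)) + (-126 + 4*134**2) = (1/12)*(-285 - 38186 + 12*14884)/95 + (-126 + 4*17956) = (1/12)*(1/95)*(-285 - 38186 + 178608) + (-126 + 71824) = (1/12)*(1/95)*140137 + 71698 = 140137/1140 + 71698 = 81875857/1140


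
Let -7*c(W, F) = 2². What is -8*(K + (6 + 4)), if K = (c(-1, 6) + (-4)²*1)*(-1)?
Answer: 304/7 ≈ 43.429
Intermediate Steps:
c(W, F) = -4/7 (c(W, F) = -⅐*2² = -⅐*4 = -4/7)
K = -108/7 (K = (-4/7 + (-4)²*1)*(-1) = (-4/7 + 16*1)*(-1) = (-4/7 + 16)*(-1) = (108/7)*(-1) = -108/7 ≈ -15.429)
-8*(K + (6 + 4)) = -8*(-108/7 + (6 + 4)) = -8*(-108/7 + 10) = -8*(-38/7) = 304/7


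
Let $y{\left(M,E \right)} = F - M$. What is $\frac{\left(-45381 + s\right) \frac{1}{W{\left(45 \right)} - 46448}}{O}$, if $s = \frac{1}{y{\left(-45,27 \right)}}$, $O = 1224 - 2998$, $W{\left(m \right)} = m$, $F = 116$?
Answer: $- \frac{3653170}{6626673221} \approx -0.00055128$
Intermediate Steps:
$y{\left(M,E \right)} = 116 - M$
$O = -1774$ ($O = 1224 - 2998 = -1774$)
$s = \frac{1}{161}$ ($s = \frac{1}{116 - -45} = \frac{1}{116 + 45} = \frac{1}{161} \approx 0.0062112$)
$\frac{\left(-45381 + s\right) \frac{1}{W{\left(45 \right)} - 46448}}{O} = \frac{\left(-45381 + \frac{1}{161}\right) \frac{1}{45 - 46448}}{-1774} = - \frac{7306340}{161 \left(-46403\right)} \left(- \frac{1}{1774}\right) = \left(- \frac{7306340}{161}\right) \left(- \frac{1}{46403}\right) \left(- \frac{1}{1774}\right) = \frac{7306340}{7470883} \left(- \frac{1}{1774}\right) = - \frac{3653170}{6626673221}$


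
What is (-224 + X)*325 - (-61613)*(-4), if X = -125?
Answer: -359877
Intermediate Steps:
(-224 + X)*325 - (-61613)*(-4) = (-224 - 125)*325 - (-61613)*(-4) = -349*325 - 1*246452 = -113425 - 246452 = -359877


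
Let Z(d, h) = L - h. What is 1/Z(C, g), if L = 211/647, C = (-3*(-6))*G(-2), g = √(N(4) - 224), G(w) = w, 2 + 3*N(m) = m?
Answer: 409551/280601593 + 418609*I*√2010/280601593 ≈ 0.0014595 + 0.066883*I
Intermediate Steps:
N(m) = -⅔ + m/3
g = I*√2010/3 (g = √((-⅔ + (⅓)*4) - 224) = √((-⅔ + 4/3) - 224) = √(⅔ - 224) = √(-670/3) = I*√2010/3 ≈ 14.944*I)
C = -36 (C = -3*(-6)*(-2) = 18*(-2) = -36)
L = 211/647 (L = 211*(1/647) = 211/647 ≈ 0.32612)
Z(d, h) = 211/647 - h
1/Z(C, g) = 1/(211/647 - I*√2010/3)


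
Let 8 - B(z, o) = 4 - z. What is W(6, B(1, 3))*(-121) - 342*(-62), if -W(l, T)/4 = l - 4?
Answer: 22172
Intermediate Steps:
B(z, o) = 4 + z (B(z, o) = 8 - (4 - z) = 8 + (-4 + z) = 4 + z)
W(l, T) = 16 - 4*l (W(l, T) = -4*(l - 4) = -4*(-4 + l) = 16 - 4*l)
W(6, B(1, 3))*(-121) - 342*(-62) = (16 - 4*6)*(-121) - 342*(-62) = (16 - 24)*(-121) + 21204 = -8*(-121) + 21204 = 968 + 21204 = 22172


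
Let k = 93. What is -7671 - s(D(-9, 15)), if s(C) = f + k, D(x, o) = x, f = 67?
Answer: -7831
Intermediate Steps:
s(C) = 160 (s(C) = 67 + 93 = 160)
-7671 - s(D(-9, 15)) = -7671 - 1*160 = -7671 - 160 = -7831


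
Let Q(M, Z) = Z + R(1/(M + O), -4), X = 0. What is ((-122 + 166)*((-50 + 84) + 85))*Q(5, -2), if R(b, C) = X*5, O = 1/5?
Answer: -10472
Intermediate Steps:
O = 1/5 ≈ 0.20000
R(b, C) = 0 (R(b, C) = 0*5 = 0)
Q(M, Z) = Z (Q(M, Z) = Z + 0 = Z)
((-122 + 166)*((-50 + 84) + 85))*Q(5, -2) = ((-122 + 166)*((-50 + 84) + 85))*(-2) = (44*(34 + 85))*(-2) = (44*119)*(-2) = 5236*(-2) = -10472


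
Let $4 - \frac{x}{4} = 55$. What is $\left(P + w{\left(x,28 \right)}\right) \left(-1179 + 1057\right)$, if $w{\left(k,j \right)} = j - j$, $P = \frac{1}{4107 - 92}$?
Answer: $- \frac{122}{4015} \approx -0.030386$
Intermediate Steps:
$x = -204$ ($x = 16 - 220 = -204$)
$P = \frac{1}{4015} \approx 0.00024907$
$w{\left(k,j \right)} = 0$
$\left(P + w{\left(x,28 \right)}\right) \left(-1179 + 1057\right) = \left(\frac{1}{4015} + 0\right) \left(-1179 + 1057\right) = \frac{1}{4015} \left(-122\right) = - \frac{122}{4015}$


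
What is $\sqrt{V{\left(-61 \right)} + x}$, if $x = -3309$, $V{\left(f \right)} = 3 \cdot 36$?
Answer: $i \sqrt{3201} \approx 56.577 i$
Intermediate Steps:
$V{\left(f \right)} = 108$
$\sqrt{V{\left(-61 \right)} + x} = \sqrt{108 - 3309} = \sqrt{-3201} = i \sqrt{3201}$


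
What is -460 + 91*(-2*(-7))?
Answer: 814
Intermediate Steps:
-460 + 91*(-2*(-7)) = -460 + 91*14 = -460 + 1274 = 814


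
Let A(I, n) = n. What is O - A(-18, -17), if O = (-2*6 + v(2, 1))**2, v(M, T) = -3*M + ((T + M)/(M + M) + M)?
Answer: 3993/16 ≈ 249.56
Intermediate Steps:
v(M, T) = -2*M + (M + T)/(2*M) (v(M, T) = -3*M + ((M + T)/((2*M)) + M) = -3*M + ((M + T)*(1/(2*M)) + M) = -3*M + ((M + T)/(2*M) + M) = -3*M + (M + (M + T)/(2*M)) = -2*M + (M + T)/(2*M))
O = 3721/16 (O = (-2*6 + (1/2)*(1 - 1*2*(-1 + 4*2))/2)**2 = (-12 + (1/2)*(1/2)*(1 - 1*2*(-1 + 8)))**2 = (-12 + (1/2)*(1/2)*(1 - 1*2*7))**2 = (-12 + (1/2)*(1/2)*(1 - 14))**2 = (-12 + (1/2)*(1/2)*(-13))**2 = (-12 - 13/4)**2 = (-61/4)**2 = 3721/16 ≈ 232.56)
O - A(-18, -17) = 3721/16 - 1*(-17) = 3721/16 + 17 = 3993/16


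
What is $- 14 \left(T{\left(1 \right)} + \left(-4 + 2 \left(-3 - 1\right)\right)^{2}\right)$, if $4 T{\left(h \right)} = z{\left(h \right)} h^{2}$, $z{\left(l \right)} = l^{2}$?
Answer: $- \frac{4039}{2} \approx -2019.5$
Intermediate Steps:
$T{\left(h \right)} = \frac{h^{4}}{4}$ ($T{\left(h \right)} = \frac{h^{2} h^{2}}{4} = \frac{h^{4}}{4}$)
$- 14 \left(T{\left(1 \right)} + \left(-4 + 2 \left(-3 - 1\right)\right)^{2}\right) = - 14 \left(\frac{1^{4}}{4} + \left(-4 + 2 \left(-3 - 1\right)\right)^{2}\right) = - 14 \left(\frac{1}{4} \cdot 1 + \left(-4 + 2 \left(-4\right)\right)^{2}\right) = - 14 \left(\frac{1}{4} + \left(-4 - 8\right)^{2}\right) = - 14 \left(\frac{1}{4} + \left(-12\right)^{2}\right) = - 14 \left(\frac{1}{4} + 144\right) = \left(-14\right) \frac{577}{4} = - \frac{4039}{2}$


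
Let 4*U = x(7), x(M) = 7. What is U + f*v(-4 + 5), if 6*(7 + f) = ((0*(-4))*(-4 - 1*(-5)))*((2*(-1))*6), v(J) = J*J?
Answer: -21/4 ≈ -5.2500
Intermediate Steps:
v(J) = J**2
U = 7/4 (U = (1/4)*7 = 7/4 ≈ 1.7500)
f = -7 (f = -7 + (((0*(-4))*(-4 - 1*(-5)))*((2*(-1))*6))/6 = -7 + ((0*(-4 + 5))*(-2*6))/6 = -7 + ((0*1)*(-12))/6 = -7 + (0*(-12))/6 = -7 + (1/6)*0 = -7 + 0 = -7)
U + f*v(-4 + 5) = 7/4 - 7*(-4 + 5)**2 = 7/4 - 7*1**2 = 7/4 - 7*1 = 7/4 - 7 = -21/4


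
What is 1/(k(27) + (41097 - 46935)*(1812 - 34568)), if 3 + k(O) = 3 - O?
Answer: 1/191229501 ≈ 5.2293e-9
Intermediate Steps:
k(O) = -O (k(O) = -3 + (3 - O) = -O)
1/(k(27) + (41097 - 46935)*(1812 - 34568)) = 1/(-1*27 + (41097 - 46935)*(1812 - 34568)) = 1/(-27 - 5838*(-32756)) = 1/(-27 + 191229528) = 1/191229501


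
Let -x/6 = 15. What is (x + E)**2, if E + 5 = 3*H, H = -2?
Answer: 10201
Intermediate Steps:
E = -11 (E = -5 + 3*(-2) = -5 - 6 = -11)
x = -90 (x = -6*15 = -90)
(x + E)**2 = (-90 - 11)**2 = (-101)**2 = 10201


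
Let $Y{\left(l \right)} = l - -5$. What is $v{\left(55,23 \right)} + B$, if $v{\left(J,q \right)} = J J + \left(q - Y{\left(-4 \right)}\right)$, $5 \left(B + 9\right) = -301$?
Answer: $\frac{14889}{5} \approx 2977.8$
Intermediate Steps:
$Y{\left(l \right)} = 5 + l$ ($Y{\left(l \right)} = l + 5 = 5 + l$)
$B = - \frac{346}{5}$ ($B = -9 + \frac{1}{5} \left(-301\right) = -9 - \frac{301}{5} = - \frac{346}{5} \approx -69.2$)
$v{\left(J,q \right)} = -1 + q + J^{2}$ ($v{\left(J,q \right)} = J J + \left(q - \left(5 - 4\right)\right) = J^{2} + \left(q - 1\right) = J^{2} + \left(-1 + q\right) = -1 + q + J^{2}$)
$v{\left(55,23 \right)} + B = \left(-1 + 23 + 55^{2}\right) - \frac{346}{5} = \left(-1 + 23 + 3025\right) - \frac{346}{5} = 3047 - \frac{346}{5} = \frac{14889}{5}$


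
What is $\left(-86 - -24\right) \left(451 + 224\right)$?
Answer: $-41850$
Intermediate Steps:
$\left(-86 - -24\right) \left(451 + 224\right) = \left(-86 + 24\right) 675 = \left(-62\right) 675 = -41850$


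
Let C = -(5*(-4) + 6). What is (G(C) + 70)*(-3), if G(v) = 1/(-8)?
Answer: -1677/8 ≈ -209.63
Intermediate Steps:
C = 14 (C = -(-20 + 6) = -1*(-14) = 14)
G(v) = -1/8
(G(C) + 70)*(-3) = (-1/8 + 70)*(-3) = (559/8)*(-3) = -1677/8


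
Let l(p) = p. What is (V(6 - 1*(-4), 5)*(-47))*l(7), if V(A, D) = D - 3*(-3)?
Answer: -4606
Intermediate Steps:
V(A, D) = 9 + D (V(A, D) = D + 9 = 9 + D)
(V(6 - 1*(-4), 5)*(-47))*l(7) = ((9 + 5)*(-47))*7 = (14*(-47))*7 = -658*7 = -4606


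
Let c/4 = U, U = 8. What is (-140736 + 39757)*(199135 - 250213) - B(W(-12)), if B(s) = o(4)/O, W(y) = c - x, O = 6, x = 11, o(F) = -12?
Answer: 5157805364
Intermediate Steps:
c = 32 (c = 4*8 = 32)
W(y) = 21 (W(y) = 32 - 1*11 = 32 - 11 = 21)
B(s) = -2 (B(s) = -12/6 = -12*1/6 = -2)
(-140736 + 39757)*(199135 - 250213) - B(W(-12)) = (-140736 + 39757)*(199135 - 250213) - 1*(-2) = -100979*(-51078) + 2 = 5157805362 + 2 = 5157805364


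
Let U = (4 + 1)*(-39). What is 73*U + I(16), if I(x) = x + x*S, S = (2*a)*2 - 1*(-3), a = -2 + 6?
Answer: -13915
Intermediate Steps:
a = 4
S = 19 (S = (2*4)*2 - 1*(-3) = 8*2 + 3 = 16 + 3 = 19)
U = -195 (U = 5*(-39) = -195)
I(x) = 20*x (I(x) = x + x*19 = x + 19*x = 20*x)
73*U + I(16) = 73*(-195) + 20*16 = -14235 + 320 = -13915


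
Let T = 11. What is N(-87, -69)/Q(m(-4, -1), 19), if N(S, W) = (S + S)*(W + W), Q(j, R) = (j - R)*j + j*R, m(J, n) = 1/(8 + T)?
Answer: 8668332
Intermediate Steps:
m(J, n) = 1/19 (m(J, n) = 1/(8 + 11) = 1/19)
Q(j, R) = R*j + j*(j - R) (Q(j, R) = j*(j - R) + R*j = R*j + j*(j - R))
N(S, W) = 4*S*W (N(S, W) = (2*S)*(2*W) = 4*S*W)
N(-87, -69)/Q(m(-4, -1), 19) = (4*(-87)*(-69))/((1/19)²) = 24012/(1/361) = 24012*361 = 8668332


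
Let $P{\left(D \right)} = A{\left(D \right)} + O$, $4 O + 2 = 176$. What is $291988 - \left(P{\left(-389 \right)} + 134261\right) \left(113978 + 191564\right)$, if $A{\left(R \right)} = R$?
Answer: $-40916517713$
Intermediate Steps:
$O = \frac{87}{2}$ ($O = - \frac{1}{2} + \frac{1}{4} \cdot 176 = - \frac{1}{2} + 44 = \frac{87}{2} \approx 43.5$)
$P{\left(D \right)} = \frac{87}{2} + D$ ($P{\left(D \right)} = D + \frac{87}{2} = \frac{87}{2} + D$)
$291988 - \left(P{\left(-389 \right)} + 134261\right) \left(113978 + 191564\right) = 291988 - \left(\left(\frac{87}{2} - 389\right) + 134261\right) \left(113978 + 191564\right) = 291988 - \left(- \frac{691}{2} + 134261\right) 305542 = 291988 - \frac{267831}{2} \cdot 305542 = 291988 - 40916809701 = -40916517713$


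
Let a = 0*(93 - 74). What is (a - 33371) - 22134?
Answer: -55505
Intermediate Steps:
a = 0 (a = 0*19 = 0)
(a - 33371) - 22134 = (0 - 33371) - 22134 = -33371 - 22134 = -55505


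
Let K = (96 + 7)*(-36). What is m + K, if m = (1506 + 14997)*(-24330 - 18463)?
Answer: -706216587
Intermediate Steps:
K = -3708 (K = 103*(-36) = -3708)
m = -706212879 (m = 16503*(-42793) = -706212879)
m + K = -706212879 - 3708 = -706216587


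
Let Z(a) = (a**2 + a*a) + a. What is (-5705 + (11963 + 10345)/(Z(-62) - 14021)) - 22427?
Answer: -179926448/6395 ≈ -28136.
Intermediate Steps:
Z(a) = a + 2*a**2 (Z(a) = (a**2 + a**2) + a = 2*a**2 + a = a + 2*a**2)
(-5705 + (11963 + 10345)/(Z(-62) - 14021)) - 22427 = (-5705 + (11963 + 10345)/(-62*(1 + 2*(-62)) - 14021)) - 22427 = (-5705 + 22308/(-62*(1 - 124) - 14021)) - 22427 = (-5705 + 22308/(-62*(-123) - 14021)) - 22427 = (-5705 + 22308/(7626 - 14021)) - 22427 = (-5705 + 22308/(-6395)) - 22427 = (-5705 + 22308*(-1/6395)) - 22427 = (-5705 - 22308/6395) - 22427 = -36505783/6395 - 22427 = -179926448/6395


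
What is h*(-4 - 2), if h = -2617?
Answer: 15702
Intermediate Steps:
h*(-4 - 2) = -2617*(-4 - 2) = -2617*(-6) = 15702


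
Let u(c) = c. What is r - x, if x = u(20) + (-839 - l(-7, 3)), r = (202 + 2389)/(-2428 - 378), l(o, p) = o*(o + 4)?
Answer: 2354449/2806 ≈ 839.08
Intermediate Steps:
l(o, p) = o*(4 + o)
r = -2591/2806 (r = 2591/(-2806) = 2591*(-1/2806) = -2591/2806 ≈ -0.92338)
x = -840 (x = 20 + (-839 - (-7)*(4 - 7)) = 20 + (-839 - (-7)*(-3)) = 20 + (-839 - 1*21) = 20 + (-839 - 21) = 20 - 860 = -840)
r - x = -2591/2806 - 1*(-840) = -2591/2806 + 840 = 2354449/2806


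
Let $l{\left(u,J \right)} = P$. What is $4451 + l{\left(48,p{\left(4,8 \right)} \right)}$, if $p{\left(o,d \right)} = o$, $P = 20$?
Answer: $4471$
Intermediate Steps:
$l{\left(u,J \right)} = 20$
$4451 + l{\left(48,p{\left(4,8 \right)} \right)} = 4451 + 20 = 4471$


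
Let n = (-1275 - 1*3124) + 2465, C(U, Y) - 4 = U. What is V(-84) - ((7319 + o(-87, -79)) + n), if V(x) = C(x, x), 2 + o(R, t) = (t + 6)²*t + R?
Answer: 415615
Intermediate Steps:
C(U, Y) = 4 + U
o(R, t) = -2 + R + t*(6 + t)² (o(R, t) = -2 + ((t + 6)²*t + R) = -2 + ((6 + t)²*t + R) = -2 + (t*(6 + t)² + R) = -2 + (R + t*(6 + t)²) = -2 + R + t*(6 + t)²)
n = -1934 (n = (-1275 - 3124) + 2465 = -4399 + 2465 = -1934)
V(x) = 4 + x
V(-84) - ((7319 + o(-87, -79)) + n) = (4 - 84) - ((7319 + (-2 - 87 - 79*(6 - 79)²)) - 1934) = -80 - ((7319 + (-2 - 87 - 79*(-73)²)) - 1934) = -80 - ((7319 + (-2 - 87 - 79*5329)) - 1934) = -80 - ((7319 + (-2 - 87 - 420991)) - 1934) = -80 - ((7319 - 421080) - 1934) = -80 - (-413761 - 1934) = -80 - 1*(-415695) = -80 + 415695 = 415615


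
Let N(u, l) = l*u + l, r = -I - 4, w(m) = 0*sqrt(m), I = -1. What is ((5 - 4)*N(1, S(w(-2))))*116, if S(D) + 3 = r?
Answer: -1392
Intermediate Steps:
w(m) = 0
r = -3 (r = -1*(-1) - 4 = 1 - 4 = -3)
S(D) = -6 (S(D) = -3 - 3 = -6)
N(u, l) = l + l*u
((5 - 4)*N(1, S(w(-2))))*116 = ((5 - 4)*(-6*(1 + 1)))*116 = (1*(-6*2))*116 = (1*(-12))*116 = -12*116 = -1392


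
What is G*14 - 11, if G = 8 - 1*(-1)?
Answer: 115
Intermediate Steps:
G = 9 (G = 8 + 1 = 9)
G*14 - 11 = 9*14 - 11 = 126 - 11 = 115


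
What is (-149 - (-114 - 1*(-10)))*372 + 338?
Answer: -16402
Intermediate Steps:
(-149 - (-114 - 1*(-10)))*372 + 338 = (-149 - (-114 + 10))*372 + 338 = (-149 - 1*(-104))*372 + 338 = (-149 + 104)*372 + 338 = -45*372 + 338 = -16740 + 338 = -16402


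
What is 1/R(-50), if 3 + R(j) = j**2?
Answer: 1/2497 ≈ 0.00040048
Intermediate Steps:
R(j) = -3 + j**2
1/R(-50) = 1/(-3 + (-50)**2) = 1/(-3 + 2500) = 1/2497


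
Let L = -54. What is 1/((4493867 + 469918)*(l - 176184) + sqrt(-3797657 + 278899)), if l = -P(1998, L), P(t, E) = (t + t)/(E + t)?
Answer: -31483789191930/27534138385608007970484313 - 36*I*sqrt(3518758)/27534138385608007970484313 ≈ -1.1434e-12 - 2.4526e-21*I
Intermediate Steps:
P(t, E) = 2*t/(E + t) (P(t, E) = (2*t)/(E + t) = 2*t/(E + t))
l = -37/18 (l = -2*1998/(-54 + 1998) = -2*1998/1944 = -1*37/18 = -37/18 ≈ -2.0556)
1/((4493867 + 469918)*(l - 176184) + sqrt(-3797657 + 278899)) = 1/((4493867 + 469918)*(-37/18 - 176184) + sqrt(-3797657 + 278899)) = 1/(4963785*(-3171349/18) + sqrt(-3518758)) = 1/(-5247298198655/6 + I*sqrt(3518758))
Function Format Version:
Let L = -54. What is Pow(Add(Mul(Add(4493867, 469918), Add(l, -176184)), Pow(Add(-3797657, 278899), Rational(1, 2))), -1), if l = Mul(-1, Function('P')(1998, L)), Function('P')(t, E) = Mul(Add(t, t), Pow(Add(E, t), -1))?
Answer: Add(Rational(-31483789191930, 27534138385608007970484313), Mul(Rational(-36, 27534138385608007970484313), I, Pow(3518758, Rational(1, 2)))) ≈ Add(-1.1434e-12, Mul(-2.4526e-21, I))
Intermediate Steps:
Function('P')(t, E) = Mul(2, t, Pow(Add(E, t), -1)) (Function('P')(t, E) = Mul(Mul(2, t), Pow(Add(E, t), -1)) = Mul(2, t, Pow(Add(E, t), -1)))
l = Rational(-37, 18) (l = Mul(-1, Mul(2, 1998, Pow(Add(-54, 1998), -1))) = Mul(-1, Mul(2, 1998, Pow(1944, -1))) = Mul(-1, Mul(2, 1998, Rational(1, 1944))) = Mul(-1, Rational(37, 18)) = Rational(-37, 18) ≈ -2.0556)
Pow(Add(Mul(Add(4493867, 469918), Add(l, -176184)), Pow(Add(-3797657, 278899), Rational(1, 2))), -1) = Pow(Add(Mul(Add(4493867, 469918), Add(Rational(-37, 18), -176184)), Pow(Add(-3797657, 278899), Rational(1, 2))), -1) = Pow(Add(Mul(4963785, Rational(-3171349, 18)), Pow(-3518758, Rational(1, 2))), -1) = Pow(Add(Rational(-5247298198655, 6), Mul(I, Pow(3518758, Rational(1, 2)))), -1)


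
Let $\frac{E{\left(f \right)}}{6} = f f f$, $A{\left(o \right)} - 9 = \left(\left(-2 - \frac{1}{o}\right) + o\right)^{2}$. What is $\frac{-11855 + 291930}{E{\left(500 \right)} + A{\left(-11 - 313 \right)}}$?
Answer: $\frac{29401153200}{78743157162913} \approx 0.00037338$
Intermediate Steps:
$A{\left(o \right)} = 9 + \left(-2 + o - \frac{1}{o}\right)^{2}$ ($A{\left(o \right)} = 9 + \left(\left(-2 - \frac{1}{o}\right) + o\right)^{2} = 9 + \left(-2 + o - \frac{1}{o}\right)^{2}$)
$E{\left(f \right)} = 6 f^{3}$ ($E{\left(f \right)} = 6 f f f = 6 f^{2} f = 6 f^{3}$)
$\frac{-11855 + 291930}{E{\left(500 \right)} + A{\left(-11 - 313 \right)}} = \frac{-11855 + 291930}{6 \cdot 500^{3} + \left(9 + \frac{\left(1 - \left(-11 - 313\right)^{2} + 2 \left(-11 - 313\right)\right)^{2}}{\left(-11 - 313\right)^{2}}\right)} = \frac{280075}{6 \cdot 125000000 + \left(9 + \frac{\left(1 - \left(-324\right)^{2} + 2 \left(-324\right)\right)^{2}}{104976}\right)} = \frac{280075}{750000000 + \left(9 + \frac{\left(1 - 104976 - 648\right)^{2}}{104976}\right)} = \frac{280075}{750000000 + \left(9 + \frac{\left(-105623\right)^{2}}{104976}\right)} = \frac{280075}{750000000 + \left(9 + \frac{1}{104976} \cdot 11156218129\right)} = \frac{280075}{750000000 + \left(9 + \frac{11156218129}{104976}\right)} = \frac{280075}{750000000 + \frac{11157162913}{104976}} = \frac{280075}{\frac{78743157162913}{104976}} = 280075 \cdot \frac{104976}{78743157162913} = \frac{29401153200}{78743157162913}$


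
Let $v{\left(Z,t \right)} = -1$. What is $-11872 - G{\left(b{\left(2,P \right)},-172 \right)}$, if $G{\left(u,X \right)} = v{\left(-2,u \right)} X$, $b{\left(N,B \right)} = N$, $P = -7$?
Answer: $-12044$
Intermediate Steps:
$G{\left(u,X \right)} = - X$
$-11872 - G{\left(b{\left(2,P \right)},-172 \right)} = -11872 - \left(-1\right) \left(-172\right) = -11872 - 172 = -12044$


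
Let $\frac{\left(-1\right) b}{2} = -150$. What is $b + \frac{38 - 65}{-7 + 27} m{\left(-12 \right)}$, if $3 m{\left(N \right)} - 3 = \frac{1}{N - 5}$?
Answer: $\frac{10155}{34} \approx 298.68$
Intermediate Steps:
$b = 300$ ($b = \left(-2\right) \left(-150\right) = 300$)
$m{\left(N \right)} = 1 + \frac{1}{3 \left(-5 + N\right)}$ ($m{\left(N \right)} = 1 + \frac{1}{3 \left(N - 5\right)} = 1 + \frac{1}{3 \left(-5 + N\right)}$)
$b + \frac{38 - 65}{-7 + 27} m{\left(-12 \right)} = 300 + \frac{38 - 65}{-7 + 27} \frac{- \frac{14}{3} - 12}{-5 - 12} = 300 + - \frac{27}{20} \frac{1}{-17} \left(- \frac{50}{3}\right) = 300 + \left(-27\right) \frac{1}{20} \left(\left(- \frac{1}{17}\right) \left(- \frac{50}{3}\right)\right) = 300 - \frac{45}{34} = \frac{10155}{34}$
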